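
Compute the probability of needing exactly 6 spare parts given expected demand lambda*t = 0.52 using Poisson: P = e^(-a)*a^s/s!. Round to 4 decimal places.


a = 0.52, s = 6
e^(-a) = e^(-0.52) = 0.5945
a^s = 0.52^6 = 0.0198
s! = 720
P = 0.5945 * 0.0198 / 720
P = 0.0

0.0


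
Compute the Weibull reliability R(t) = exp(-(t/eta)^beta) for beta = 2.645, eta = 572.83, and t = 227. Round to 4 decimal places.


beta = 2.645, eta = 572.83, t = 227
t/eta = 227 / 572.83 = 0.3963
(t/eta)^beta = 0.3963^2.645 = 0.0864
R(t) = exp(-0.0864)
R(t) = 0.9172

0.9172


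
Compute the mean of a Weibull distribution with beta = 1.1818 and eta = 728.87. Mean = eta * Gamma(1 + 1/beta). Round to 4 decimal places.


beta = 1.1818, eta = 728.87
1/beta = 0.8462
1 + 1/beta = 1.8462
Gamma(1.8462) = 0.9445
Mean = 728.87 * 0.9445
Mean = 688.3832

688.3832


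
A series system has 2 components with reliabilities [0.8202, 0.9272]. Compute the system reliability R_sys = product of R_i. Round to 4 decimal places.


Components: [0.8202, 0.9272]
After component 1 (R=0.8202): product = 0.8202
After component 2 (R=0.9272): product = 0.7605
R_sys = 0.7605

0.7605


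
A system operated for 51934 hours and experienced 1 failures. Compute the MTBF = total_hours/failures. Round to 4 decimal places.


total_hours = 51934
failures = 1
MTBF = 51934 / 1
MTBF = 51934.0

51934.0


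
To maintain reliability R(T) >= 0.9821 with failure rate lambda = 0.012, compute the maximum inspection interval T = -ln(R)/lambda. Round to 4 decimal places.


R_target = 0.9821
lambda = 0.012
-ln(0.9821) = 0.0181
T = 0.0181 / 0.012
T = 1.5052

1.5052


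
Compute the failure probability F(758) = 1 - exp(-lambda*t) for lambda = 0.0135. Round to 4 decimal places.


lambda = 0.0135, t = 758
lambda * t = 10.233
exp(-10.233) = 0.0
F(t) = 1 - 0.0
F(t) = 1.0

1.0


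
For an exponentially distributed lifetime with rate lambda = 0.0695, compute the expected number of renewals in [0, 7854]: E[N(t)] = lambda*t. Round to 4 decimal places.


lambda = 0.0695
t = 7854
E[N(t)] = lambda * t
E[N(t)] = 0.0695 * 7854
E[N(t)] = 545.853

545.853


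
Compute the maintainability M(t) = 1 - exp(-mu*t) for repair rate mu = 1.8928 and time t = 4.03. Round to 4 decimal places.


mu = 1.8928, t = 4.03
mu * t = 1.8928 * 4.03 = 7.628
exp(-7.628) = 0.0005
M(t) = 1 - 0.0005
M(t) = 0.9995

0.9995


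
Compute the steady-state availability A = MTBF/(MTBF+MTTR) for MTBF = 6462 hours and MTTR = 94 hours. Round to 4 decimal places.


MTBF = 6462
MTTR = 94
MTBF + MTTR = 6556
A = 6462 / 6556
A = 0.9857

0.9857


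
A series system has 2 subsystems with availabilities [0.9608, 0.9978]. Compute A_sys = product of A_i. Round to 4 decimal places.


Subsystems: [0.9608, 0.9978]
After subsystem 1 (A=0.9608): product = 0.9608
After subsystem 2 (A=0.9978): product = 0.9587
A_sys = 0.9587

0.9587


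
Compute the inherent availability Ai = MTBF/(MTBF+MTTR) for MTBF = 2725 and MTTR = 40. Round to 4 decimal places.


MTBF = 2725
MTTR = 40
MTBF + MTTR = 2765
Ai = 2725 / 2765
Ai = 0.9855

0.9855


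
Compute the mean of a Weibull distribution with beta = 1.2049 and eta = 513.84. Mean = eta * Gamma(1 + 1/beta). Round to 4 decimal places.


beta = 1.2049, eta = 513.84
1/beta = 0.8299
1 + 1/beta = 1.8299
Gamma(1.8299) = 0.9397
Mean = 513.84 * 0.9397
Mean = 482.8423

482.8423


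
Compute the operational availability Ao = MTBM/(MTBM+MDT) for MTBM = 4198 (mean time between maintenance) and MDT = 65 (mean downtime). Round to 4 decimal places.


MTBM = 4198
MDT = 65
MTBM + MDT = 4263
Ao = 4198 / 4263
Ao = 0.9848

0.9848


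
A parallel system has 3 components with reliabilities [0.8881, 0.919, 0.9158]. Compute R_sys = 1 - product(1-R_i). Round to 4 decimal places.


Components: [0.8881, 0.919, 0.9158]
(1 - 0.8881) = 0.1119, running product = 0.1119
(1 - 0.919) = 0.081, running product = 0.0091
(1 - 0.9158) = 0.0842, running product = 0.0008
Product of (1-R_i) = 0.0008
R_sys = 1 - 0.0008 = 0.9992

0.9992


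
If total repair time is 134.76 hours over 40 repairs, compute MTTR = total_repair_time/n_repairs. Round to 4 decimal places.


total_repair_time = 134.76
n_repairs = 40
MTTR = 134.76 / 40
MTTR = 3.369

3.369


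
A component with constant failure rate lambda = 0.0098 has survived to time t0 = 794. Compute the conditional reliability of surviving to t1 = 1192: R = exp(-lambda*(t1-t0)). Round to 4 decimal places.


lambda = 0.0098
t0 = 794, t1 = 1192
t1 - t0 = 398
lambda * (t1-t0) = 0.0098 * 398 = 3.9004
R = exp(-3.9004)
R = 0.0202

0.0202


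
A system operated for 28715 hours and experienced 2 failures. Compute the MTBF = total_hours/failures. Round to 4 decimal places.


total_hours = 28715
failures = 2
MTBF = 28715 / 2
MTBF = 14357.5

14357.5


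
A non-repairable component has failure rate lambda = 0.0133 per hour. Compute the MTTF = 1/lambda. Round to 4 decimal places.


lambda = 0.0133
MTTF = 1 / 0.0133
MTTF = 75.188

75.188


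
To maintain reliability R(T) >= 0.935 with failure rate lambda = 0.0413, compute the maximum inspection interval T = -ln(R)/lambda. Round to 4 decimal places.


R_target = 0.935
lambda = 0.0413
-ln(0.935) = 0.0672
T = 0.0672 / 0.0413
T = 1.6273

1.6273


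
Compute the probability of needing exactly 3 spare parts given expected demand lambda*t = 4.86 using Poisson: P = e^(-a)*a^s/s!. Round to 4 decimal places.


a = 4.86, s = 3
e^(-a) = e^(-4.86) = 0.0078
a^s = 4.86^3 = 114.7913
s! = 6
P = 0.0078 * 114.7913 / 6
P = 0.1483

0.1483


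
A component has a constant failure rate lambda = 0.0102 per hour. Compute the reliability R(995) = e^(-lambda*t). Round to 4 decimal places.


lambda = 0.0102
t = 995
lambda * t = 10.149
R(t) = e^(-10.149)
R(t) = 0.0

0.0


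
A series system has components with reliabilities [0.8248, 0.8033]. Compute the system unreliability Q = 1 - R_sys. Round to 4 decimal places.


Components: [0.8248, 0.8033]
After component 1: product = 0.8248
After component 2: product = 0.6626
R_sys = 0.6626
Q = 1 - 0.6626 = 0.3374

0.3374


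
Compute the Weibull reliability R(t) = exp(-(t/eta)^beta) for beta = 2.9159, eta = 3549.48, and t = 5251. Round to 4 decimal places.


beta = 2.9159, eta = 3549.48, t = 5251
t/eta = 5251 / 3549.48 = 1.4794
(t/eta)^beta = 1.4794^2.9159 = 3.1328
R(t) = exp(-3.1328)
R(t) = 0.0436

0.0436


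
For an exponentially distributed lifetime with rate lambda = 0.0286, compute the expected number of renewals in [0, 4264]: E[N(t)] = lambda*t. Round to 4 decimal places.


lambda = 0.0286
t = 4264
E[N(t)] = lambda * t
E[N(t)] = 0.0286 * 4264
E[N(t)] = 121.9504

121.9504


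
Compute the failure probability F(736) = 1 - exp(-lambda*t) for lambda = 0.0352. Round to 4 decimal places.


lambda = 0.0352, t = 736
lambda * t = 25.9072
exp(-25.9072) = 0.0
F(t) = 1 - 0.0
F(t) = 1.0

1.0


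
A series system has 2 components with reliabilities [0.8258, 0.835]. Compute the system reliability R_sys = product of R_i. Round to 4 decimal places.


Components: [0.8258, 0.835]
After component 1 (R=0.8258): product = 0.8258
After component 2 (R=0.835): product = 0.6895
R_sys = 0.6895

0.6895


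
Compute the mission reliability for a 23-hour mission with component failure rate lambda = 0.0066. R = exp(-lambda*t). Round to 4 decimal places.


lambda = 0.0066
mission_time = 23
lambda * t = 0.0066 * 23 = 0.1518
R = exp(-0.1518)
R = 0.8592

0.8592


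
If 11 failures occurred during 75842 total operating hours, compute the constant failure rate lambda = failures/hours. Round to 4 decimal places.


failures = 11
total_hours = 75842
lambda = 11 / 75842
lambda = 0.0001

0.0001


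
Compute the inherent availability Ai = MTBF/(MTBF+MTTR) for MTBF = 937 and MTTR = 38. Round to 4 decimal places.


MTBF = 937
MTTR = 38
MTBF + MTTR = 975
Ai = 937 / 975
Ai = 0.961

0.961


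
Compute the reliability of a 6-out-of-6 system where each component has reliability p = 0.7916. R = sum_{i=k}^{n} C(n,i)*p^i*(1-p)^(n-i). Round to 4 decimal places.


k = 6, n = 6, p = 0.7916
i=6: C(6,6)=1 * 0.7916^6 * 0.2084^0 = 0.2461
R = sum of terms = 0.2461

0.2461


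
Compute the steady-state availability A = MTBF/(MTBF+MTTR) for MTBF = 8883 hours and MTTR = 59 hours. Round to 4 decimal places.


MTBF = 8883
MTTR = 59
MTBF + MTTR = 8942
A = 8883 / 8942
A = 0.9934

0.9934


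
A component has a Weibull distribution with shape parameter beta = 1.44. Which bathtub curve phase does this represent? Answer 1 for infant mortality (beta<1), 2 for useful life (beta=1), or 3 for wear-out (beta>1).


beta = 1.44
Compare beta to 1:
beta < 1 => infant mortality (phase 1)
beta = 1 => useful life (phase 2)
beta > 1 => wear-out (phase 3)
Since beta = 1.44, this is wear-out (increasing failure rate)
Phase = 3

3


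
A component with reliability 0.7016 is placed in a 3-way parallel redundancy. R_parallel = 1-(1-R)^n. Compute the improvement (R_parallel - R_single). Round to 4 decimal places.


R_single = 0.7016, n = 3
1 - R_single = 0.2984
(1 - R_single)^n = 0.2984^3 = 0.0266
R_parallel = 1 - 0.0266 = 0.9734
Improvement = 0.9734 - 0.7016
Improvement = 0.2718

0.2718


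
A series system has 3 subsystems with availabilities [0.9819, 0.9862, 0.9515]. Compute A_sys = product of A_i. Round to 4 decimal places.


Subsystems: [0.9819, 0.9862, 0.9515]
After subsystem 1 (A=0.9819): product = 0.9819
After subsystem 2 (A=0.9862): product = 0.9683
After subsystem 3 (A=0.9515): product = 0.9214
A_sys = 0.9214

0.9214


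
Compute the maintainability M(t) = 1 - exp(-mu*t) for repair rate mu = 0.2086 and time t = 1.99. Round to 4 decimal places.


mu = 0.2086, t = 1.99
mu * t = 0.2086 * 1.99 = 0.4151
exp(-0.4151) = 0.6603
M(t) = 1 - 0.6603
M(t) = 0.3397

0.3397


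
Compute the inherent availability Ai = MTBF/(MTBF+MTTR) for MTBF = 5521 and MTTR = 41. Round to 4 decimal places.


MTBF = 5521
MTTR = 41
MTBF + MTTR = 5562
Ai = 5521 / 5562
Ai = 0.9926

0.9926


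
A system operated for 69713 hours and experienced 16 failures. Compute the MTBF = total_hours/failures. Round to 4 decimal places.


total_hours = 69713
failures = 16
MTBF = 69713 / 16
MTBF = 4357.0625

4357.0625


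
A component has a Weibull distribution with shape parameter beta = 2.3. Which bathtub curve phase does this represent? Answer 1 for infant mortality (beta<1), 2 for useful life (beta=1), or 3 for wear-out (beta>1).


beta = 2.3
Compare beta to 1:
beta < 1 => infant mortality (phase 1)
beta = 1 => useful life (phase 2)
beta > 1 => wear-out (phase 3)
Since beta = 2.3, this is wear-out (increasing failure rate)
Phase = 3

3


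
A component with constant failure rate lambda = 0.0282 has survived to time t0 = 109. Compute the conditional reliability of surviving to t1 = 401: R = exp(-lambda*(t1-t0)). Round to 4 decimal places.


lambda = 0.0282
t0 = 109, t1 = 401
t1 - t0 = 292
lambda * (t1-t0) = 0.0282 * 292 = 8.2344
R = exp(-8.2344)
R = 0.0003

0.0003


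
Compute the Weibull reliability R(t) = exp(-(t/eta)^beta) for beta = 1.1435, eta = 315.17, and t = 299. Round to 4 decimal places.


beta = 1.1435, eta = 315.17, t = 299
t/eta = 299 / 315.17 = 0.9487
(t/eta)^beta = 0.9487^1.1435 = 0.9416
R(t) = exp(-0.9416)
R(t) = 0.39

0.39


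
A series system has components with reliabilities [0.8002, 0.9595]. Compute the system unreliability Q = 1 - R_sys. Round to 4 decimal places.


Components: [0.8002, 0.9595]
After component 1: product = 0.8002
After component 2: product = 0.7678
R_sys = 0.7678
Q = 1 - 0.7678 = 0.2322

0.2322


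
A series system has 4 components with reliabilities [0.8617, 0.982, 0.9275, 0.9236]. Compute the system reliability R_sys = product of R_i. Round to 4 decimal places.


Components: [0.8617, 0.982, 0.9275, 0.9236]
After component 1 (R=0.8617): product = 0.8617
After component 2 (R=0.982): product = 0.8462
After component 3 (R=0.9275): product = 0.7848
After component 4 (R=0.9236): product = 0.7249
R_sys = 0.7249

0.7249


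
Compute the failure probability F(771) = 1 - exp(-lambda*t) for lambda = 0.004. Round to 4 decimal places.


lambda = 0.004, t = 771
lambda * t = 3.084
exp(-3.084) = 0.0458
F(t) = 1 - 0.0458
F(t) = 0.9542

0.9542


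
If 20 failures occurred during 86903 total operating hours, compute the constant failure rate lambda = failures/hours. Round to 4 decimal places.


failures = 20
total_hours = 86903
lambda = 20 / 86903
lambda = 0.0002

0.0002


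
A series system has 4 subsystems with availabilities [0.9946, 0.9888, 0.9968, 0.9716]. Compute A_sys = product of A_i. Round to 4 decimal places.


Subsystems: [0.9946, 0.9888, 0.9968, 0.9716]
After subsystem 1 (A=0.9946): product = 0.9946
After subsystem 2 (A=0.9888): product = 0.9835
After subsystem 3 (A=0.9968): product = 0.9803
After subsystem 4 (A=0.9716): product = 0.9525
A_sys = 0.9525

0.9525


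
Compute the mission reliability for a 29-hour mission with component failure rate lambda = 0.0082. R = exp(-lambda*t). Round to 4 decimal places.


lambda = 0.0082
mission_time = 29
lambda * t = 0.0082 * 29 = 0.2378
R = exp(-0.2378)
R = 0.7884

0.7884


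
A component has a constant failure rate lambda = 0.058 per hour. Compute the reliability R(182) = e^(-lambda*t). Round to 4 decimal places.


lambda = 0.058
t = 182
lambda * t = 10.556
R(t) = e^(-10.556)
R(t) = 0.0

0.0


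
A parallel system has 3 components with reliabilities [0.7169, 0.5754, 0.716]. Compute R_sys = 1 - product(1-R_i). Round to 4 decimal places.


Components: [0.7169, 0.5754, 0.716]
(1 - 0.7169) = 0.2831, running product = 0.2831
(1 - 0.5754) = 0.4246, running product = 0.1202
(1 - 0.716) = 0.284, running product = 0.0341
Product of (1-R_i) = 0.0341
R_sys = 1 - 0.0341 = 0.9659

0.9659


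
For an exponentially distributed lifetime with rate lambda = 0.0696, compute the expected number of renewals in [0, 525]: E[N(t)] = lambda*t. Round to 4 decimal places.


lambda = 0.0696
t = 525
E[N(t)] = lambda * t
E[N(t)] = 0.0696 * 525
E[N(t)] = 36.54

36.54


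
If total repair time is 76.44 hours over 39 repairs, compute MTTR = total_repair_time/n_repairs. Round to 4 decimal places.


total_repair_time = 76.44
n_repairs = 39
MTTR = 76.44 / 39
MTTR = 1.96

1.96


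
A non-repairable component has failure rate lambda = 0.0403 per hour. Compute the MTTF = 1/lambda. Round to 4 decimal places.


lambda = 0.0403
MTTF = 1 / 0.0403
MTTF = 24.8139

24.8139


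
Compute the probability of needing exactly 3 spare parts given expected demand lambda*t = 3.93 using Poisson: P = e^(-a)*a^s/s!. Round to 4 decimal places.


a = 3.93, s = 3
e^(-a) = e^(-3.93) = 0.0196
a^s = 3.93^3 = 60.6985
s! = 6
P = 0.0196 * 60.6985 / 6
P = 0.1987

0.1987


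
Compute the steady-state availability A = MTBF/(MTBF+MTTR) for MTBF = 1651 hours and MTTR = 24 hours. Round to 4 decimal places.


MTBF = 1651
MTTR = 24
MTBF + MTTR = 1675
A = 1651 / 1675
A = 0.9857

0.9857


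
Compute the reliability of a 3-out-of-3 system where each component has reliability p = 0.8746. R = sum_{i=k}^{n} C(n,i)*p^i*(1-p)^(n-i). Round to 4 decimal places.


k = 3, n = 3, p = 0.8746
i=3: C(3,3)=1 * 0.8746^3 * 0.1254^0 = 0.669
R = sum of terms = 0.669

0.669


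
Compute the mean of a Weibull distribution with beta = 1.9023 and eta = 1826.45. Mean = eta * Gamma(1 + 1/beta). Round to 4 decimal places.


beta = 1.9023, eta = 1826.45
1/beta = 0.5257
1 + 1/beta = 1.5257
Gamma(1.5257) = 0.8873
Mean = 1826.45 * 0.8873
Mean = 1620.6623

1620.6623


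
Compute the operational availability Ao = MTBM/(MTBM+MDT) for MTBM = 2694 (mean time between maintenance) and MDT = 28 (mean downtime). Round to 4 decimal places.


MTBM = 2694
MDT = 28
MTBM + MDT = 2722
Ao = 2694 / 2722
Ao = 0.9897

0.9897


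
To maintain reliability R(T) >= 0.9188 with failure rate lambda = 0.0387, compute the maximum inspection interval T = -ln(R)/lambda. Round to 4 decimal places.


R_target = 0.9188
lambda = 0.0387
-ln(0.9188) = 0.0847
T = 0.0847 / 0.0387
T = 2.1883

2.1883


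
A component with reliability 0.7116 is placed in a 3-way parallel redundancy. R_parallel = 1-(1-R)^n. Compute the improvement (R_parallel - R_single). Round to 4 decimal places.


R_single = 0.7116, n = 3
1 - R_single = 0.2884
(1 - R_single)^n = 0.2884^3 = 0.024
R_parallel = 1 - 0.024 = 0.976
Improvement = 0.976 - 0.7116
Improvement = 0.2644

0.2644


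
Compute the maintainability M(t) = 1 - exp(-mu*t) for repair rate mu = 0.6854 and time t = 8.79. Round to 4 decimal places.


mu = 0.6854, t = 8.79
mu * t = 0.6854 * 8.79 = 6.0247
exp(-6.0247) = 0.0024
M(t) = 1 - 0.0024
M(t) = 0.9976

0.9976


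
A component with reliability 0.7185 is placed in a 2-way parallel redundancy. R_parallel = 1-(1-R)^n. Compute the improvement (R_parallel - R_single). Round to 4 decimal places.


R_single = 0.7185, n = 2
1 - R_single = 0.2815
(1 - R_single)^n = 0.2815^2 = 0.0792
R_parallel = 1 - 0.0792 = 0.9208
Improvement = 0.9208 - 0.7185
Improvement = 0.2023

0.2023


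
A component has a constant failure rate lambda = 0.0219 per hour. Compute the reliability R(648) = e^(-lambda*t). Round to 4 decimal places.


lambda = 0.0219
t = 648
lambda * t = 14.1912
R(t) = e^(-14.1912)
R(t) = 0.0

0.0


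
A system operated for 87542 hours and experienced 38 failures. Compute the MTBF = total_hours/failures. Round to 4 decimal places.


total_hours = 87542
failures = 38
MTBF = 87542 / 38
MTBF = 2303.7368

2303.7368


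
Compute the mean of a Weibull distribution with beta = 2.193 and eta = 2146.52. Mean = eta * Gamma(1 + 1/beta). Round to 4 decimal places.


beta = 2.193, eta = 2146.52
1/beta = 0.456
1 + 1/beta = 1.456
Gamma(1.456) = 0.8856
Mean = 2146.52 * 0.8856
Mean = 1900.9942

1900.9942


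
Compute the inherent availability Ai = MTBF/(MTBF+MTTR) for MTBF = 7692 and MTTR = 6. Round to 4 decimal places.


MTBF = 7692
MTTR = 6
MTBF + MTTR = 7698
Ai = 7692 / 7698
Ai = 0.9992

0.9992


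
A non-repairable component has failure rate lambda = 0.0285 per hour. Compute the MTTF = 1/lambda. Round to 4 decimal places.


lambda = 0.0285
MTTF = 1 / 0.0285
MTTF = 35.0877

35.0877


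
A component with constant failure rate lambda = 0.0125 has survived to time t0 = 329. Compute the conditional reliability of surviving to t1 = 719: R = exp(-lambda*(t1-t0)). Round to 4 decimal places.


lambda = 0.0125
t0 = 329, t1 = 719
t1 - t0 = 390
lambda * (t1-t0) = 0.0125 * 390 = 4.875
R = exp(-4.875)
R = 0.0076

0.0076


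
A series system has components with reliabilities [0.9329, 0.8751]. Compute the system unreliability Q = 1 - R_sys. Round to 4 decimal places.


Components: [0.9329, 0.8751]
After component 1: product = 0.9329
After component 2: product = 0.8164
R_sys = 0.8164
Q = 1 - 0.8164 = 0.1836

0.1836


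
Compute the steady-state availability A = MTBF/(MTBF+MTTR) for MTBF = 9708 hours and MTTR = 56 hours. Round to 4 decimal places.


MTBF = 9708
MTTR = 56
MTBF + MTTR = 9764
A = 9708 / 9764
A = 0.9943

0.9943


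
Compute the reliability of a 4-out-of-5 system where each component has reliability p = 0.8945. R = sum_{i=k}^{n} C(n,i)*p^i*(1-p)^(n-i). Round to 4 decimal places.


k = 4, n = 5, p = 0.8945
i=4: C(5,4)=5 * 0.8945^4 * 0.1055^1 = 0.3377
i=5: C(5,5)=1 * 0.8945^5 * 0.1055^0 = 0.5727
R = sum of terms = 0.9104

0.9104


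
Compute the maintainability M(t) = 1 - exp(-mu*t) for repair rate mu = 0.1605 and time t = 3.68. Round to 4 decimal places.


mu = 0.1605, t = 3.68
mu * t = 0.1605 * 3.68 = 0.5906
exp(-0.5906) = 0.554
M(t) = 1 - 0.554
M(t) = 0.446

0.446


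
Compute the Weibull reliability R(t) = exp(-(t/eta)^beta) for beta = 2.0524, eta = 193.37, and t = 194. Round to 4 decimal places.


beta = 2.0524, eta = 193.37, t = 194
t/eta = 194 / 193.37 = 1.0033
(t/eta)^beta = 1.0033^2.0524 = 1.0067
R(t) = exp(-1.0067)
R(t) = 0.3654

0.3654


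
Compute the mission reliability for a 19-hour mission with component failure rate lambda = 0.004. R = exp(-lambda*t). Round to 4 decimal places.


lambda = 0.004
mission_time = 19
lambda * t = 0.004 * 19 = 0.076
R = exp(-0.076)
R = 0.9268

0.9268


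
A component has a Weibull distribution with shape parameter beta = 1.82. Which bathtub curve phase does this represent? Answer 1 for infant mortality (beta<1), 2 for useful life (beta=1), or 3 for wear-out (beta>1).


beta = 1.82
Compare beta to 1:
beta < 1 => infant mortality (phase 1)
beta = 1 => useful life (phase 2)
beta > 1 => wear-out (phase 3)
Since beta = 1.82, this is wear-out (increasing failure rate)
Phase = 3

3


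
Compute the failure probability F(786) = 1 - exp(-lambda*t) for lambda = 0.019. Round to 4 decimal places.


lambda = 0.019, t = 786
lambda * t = 14.934
exp(-14.934) = 0.0
F(t) = 1 - 0.0
F(t) = 1.0

1.0


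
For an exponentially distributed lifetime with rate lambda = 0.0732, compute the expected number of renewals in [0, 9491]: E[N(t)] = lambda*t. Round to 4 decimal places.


lambda = 0.0732
t = 9491
E[N(t)] = lambda * t
E[N(t)] = 0.0732 * 9491
E[N(t)] = 694.7412

694.7412


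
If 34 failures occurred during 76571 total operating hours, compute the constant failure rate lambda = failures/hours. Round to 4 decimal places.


failures = 34
total_hours = 76571
lambda = 34 / 76571
lambda = 0.0004

0.0004


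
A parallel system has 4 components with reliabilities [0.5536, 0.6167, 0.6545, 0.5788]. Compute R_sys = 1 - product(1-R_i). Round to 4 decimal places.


Components: [0.5536, 0.6167, 0.6545, 0.5788]
(1 - 0.5536) = 0.4464, running product = 0.4464
(1 - 0.6167) = 0.3833, running product = 0.1711
(1 - 0.6545) = 0.3455, running product = 0.0591
(1 - 0.5788) = 0.4212, running product = 0.0249
Product of (1-R_i) = 0.0249
R_sys = 1 - 0.0249 = 0.9751

0.9751


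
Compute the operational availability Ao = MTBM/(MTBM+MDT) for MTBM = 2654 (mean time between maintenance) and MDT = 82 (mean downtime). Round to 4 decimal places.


MTBM = 2654
MDT = 82
MTBM + MDT = 2736
Ao = 2654 / 2736
Ao = 0.97

0.97


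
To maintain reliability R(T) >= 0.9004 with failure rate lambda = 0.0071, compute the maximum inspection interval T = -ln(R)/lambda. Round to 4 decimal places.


R_target = 0.9004
lambda = 0.0071
-ln(0.9004) = 0.1049
T = 0.1049 / 0.0071
T = 14.7769

14.7769


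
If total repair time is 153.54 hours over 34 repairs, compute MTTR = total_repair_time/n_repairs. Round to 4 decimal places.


total_repair_time = 153.54
n_repairs = 34
MTTR = 153.54 / 34
MTTR = 4.5159

4.5159


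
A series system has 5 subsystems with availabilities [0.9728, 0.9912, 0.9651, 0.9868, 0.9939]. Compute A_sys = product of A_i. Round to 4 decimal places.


Subsystems: [0.9728, 0.9912, 0.9651, 0.9868, 0.9939]
After subsystem 1 (A=0.9728): product = 0.9728
After subsystem 2 (A=0.9912): product = 0.9642
After subsystem 3 (A=0.9651): product = 0.9306
After subsystem 4 (A=0.9868): product = 0.9183
After subsystem 5 (A=0.9939): product = 0.9127
A_sys = 0.9127

0.9127


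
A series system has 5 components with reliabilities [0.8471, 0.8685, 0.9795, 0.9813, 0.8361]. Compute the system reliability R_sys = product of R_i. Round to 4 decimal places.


Components: [0.8471, 0.8685, 0.9795, 0.9813, 0.8361]
After component 1 (R=0.8471): product = 0.8471
After component 2 (R=0.8685): product = 0.7357
After component 3 (R=0.9795): product = 0.7206
After component 4 (R=0.9813): product = 0.7071
After component 5 (R=0.8361): product = 0.5912
R_sys = 0.5912

0.5912


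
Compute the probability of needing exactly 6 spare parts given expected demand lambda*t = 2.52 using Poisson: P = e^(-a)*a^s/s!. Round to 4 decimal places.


a = 2.52, s = 6
e^(-a) = e^(-2.52) = 0.0805
a^s = 2.52^6 = 256.0963
s! = 720
P = 0.0805 * 256.0963 / 720
P = 0.0286

0.0286


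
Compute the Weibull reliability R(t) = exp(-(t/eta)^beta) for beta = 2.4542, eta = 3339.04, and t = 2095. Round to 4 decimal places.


beta = 2.4542, eta = 3339.04, t = 2095
t/eta = 2095 / 3339.04 = 0.6274
(t/eta)^beta = 0.6274^2.4542 = 0.3186
R(t) = exp(-0.3186)
R(t) = 0.7272

0.7272


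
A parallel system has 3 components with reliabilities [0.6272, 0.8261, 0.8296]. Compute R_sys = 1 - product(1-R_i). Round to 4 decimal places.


Components: [0.6272, 0.8261, 0.8296]
(1 - 0.6272) = 0.3728, running product = 0.3728
(1 - 0.8261) = 0.1739, running product = 0.0648
(1 - 0.8296) = 0.1704, running product = 0.011
Product of (1-R_i) = 0.011
R_sys = 1 - 0.011 = 0.989

0.989


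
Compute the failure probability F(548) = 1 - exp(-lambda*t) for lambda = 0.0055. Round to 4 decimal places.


lambda = 0.0055, t = 548
lambda * t = 3.014
exp(-3.014) = 0.0491
F(t) = 1 - 0.0491
F(t) = 0.9509

0.9509


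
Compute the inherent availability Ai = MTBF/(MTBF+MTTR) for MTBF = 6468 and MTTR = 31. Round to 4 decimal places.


MTBF = 6468
MTTR = 31
MTBF + MTTR = 6499
Ai = 6468 / 6499
Ai = 0.9952

0.9952


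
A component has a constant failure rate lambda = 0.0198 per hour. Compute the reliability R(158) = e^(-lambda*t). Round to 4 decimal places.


lambda = 0.0198
t = 158
lambda * t = 3.1284
R(t) = e^(-3.1284)
R(t) = 0.0438

0.0438


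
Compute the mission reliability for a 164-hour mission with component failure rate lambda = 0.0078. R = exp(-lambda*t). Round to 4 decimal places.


lambda = 0.0078
mission_time = 164
lambda * t = 0.0078 * 164 = 1.2792
R = exp(-1.2792)
R = 0.2783

0.2783


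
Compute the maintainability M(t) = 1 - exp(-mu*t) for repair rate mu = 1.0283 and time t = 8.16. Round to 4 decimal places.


mu = 1.0283, t = 8.16
mu * t = 1.0283 * 8.16 = 8.3909
exp(-8.3909) = 0.0002
M(t) = 1 - 0.0002
M(t) = 0.9998

0.9998


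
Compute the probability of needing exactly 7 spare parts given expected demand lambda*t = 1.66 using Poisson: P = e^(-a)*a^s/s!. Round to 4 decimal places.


a = 1.66, s = 7
e^(-a) = e^(-1.66) = 0.1901
a^s = 1.66^7 = 34.7341
s! = 5040
P = 0.1901 * 34.7341 / 5040
P = 0.0013

0.0013


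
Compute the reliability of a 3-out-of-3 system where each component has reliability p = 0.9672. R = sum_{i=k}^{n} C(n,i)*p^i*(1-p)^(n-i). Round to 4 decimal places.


k = 3, n = 3, p = 0.9672
i=3: C(3,3)=1 * 0.9672^3 * 0.0328^0 = 0.9048
R = sum of terms = 0.9048

0.9048


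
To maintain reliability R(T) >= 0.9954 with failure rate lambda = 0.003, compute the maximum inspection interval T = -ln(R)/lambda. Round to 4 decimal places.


R_target = 0.9954
lambda = 0.003
-ln(0.9954) = 0.0046
T = 0.0046 / 0.003
T = 1.5369

1.5369


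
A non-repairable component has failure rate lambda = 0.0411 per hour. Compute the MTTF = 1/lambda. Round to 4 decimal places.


lambda = 0.0411
MTTF = 1 / 0.0411
MTTF = 24.3309

24.3309


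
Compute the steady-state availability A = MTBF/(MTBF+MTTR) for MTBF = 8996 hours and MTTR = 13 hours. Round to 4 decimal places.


MTBF = 8996
MTTR = 13
MTBF + MTTR = 9009
A = 8996 / 9009
A = 0.9986

0.9986


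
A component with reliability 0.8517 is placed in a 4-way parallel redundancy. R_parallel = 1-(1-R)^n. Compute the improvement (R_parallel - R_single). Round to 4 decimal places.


R_single = 0.8517, n = 4
1 - R_single = 0.1483
(1 - R_single)^n = 0.1483^4 = 0.0005
R_parallel = 1 - 0.0005 = 0.9995
Improvement = 0.9995 - 0.8517
Improvement = 0.1478

0.1478


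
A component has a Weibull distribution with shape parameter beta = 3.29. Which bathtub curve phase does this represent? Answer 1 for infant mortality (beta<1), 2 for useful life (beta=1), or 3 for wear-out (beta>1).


beta = 3.29
Compare beta to 1:
beta < 1 => infant mortality (phase 1)
beta = 1 => useful life (phase 2)
beta > 1 => wear-out (phase 3)
Since beta = 3.29, this is wear-out (increasing failure rate)
Phase = 3

3


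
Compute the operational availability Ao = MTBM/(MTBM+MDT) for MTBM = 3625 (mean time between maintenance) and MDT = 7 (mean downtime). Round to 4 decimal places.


MTBM = 3625
MDT = 7
MTBM + MDT = 3632
Ao = 3625 / 3632
Ao = 0.9981

0.9981


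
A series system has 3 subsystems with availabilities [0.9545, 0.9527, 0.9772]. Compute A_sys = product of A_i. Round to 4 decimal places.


Subsystems: [0.9545, 0.9527, 0.9772]
After subsystem 1 (A=0.9545): product = 0.9545
After subsystem 2 (A=0.9527): product = 0.9094
After subsystem 3 (A=0.9772): product = 0.8886
A_sys = 0.8886

0.8886


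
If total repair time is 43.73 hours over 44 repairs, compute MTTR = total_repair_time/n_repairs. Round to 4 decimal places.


total_repair_time = 43.73
n_repairs = 44
MTTR = 43.73 / 44
MTTR = 0.9939

0.9939


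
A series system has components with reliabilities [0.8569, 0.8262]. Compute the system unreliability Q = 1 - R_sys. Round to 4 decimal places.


Components: [0.8569, 0.8262]
After component 1: product = 0.8569
After component 2: product = 0.708
R_sys = 0.708
Q = 1 - 0.708 = 0.292

0.292


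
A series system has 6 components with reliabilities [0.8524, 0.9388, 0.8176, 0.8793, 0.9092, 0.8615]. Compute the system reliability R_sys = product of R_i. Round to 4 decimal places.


Components: [0.8524, 0.9388, 0.8176, 0.8793, 0.9092, 0.8615]
After component 1 (R=0.8524): product = 0.8524
After component 2 (R=0.9388): product = 0.8002
After component 3 (R=0.8176): product = 0.6543
After component 4 (R=0.8793): product = 0.5753
After component 5 (R=0.9092): product = 0.5231
After component 6 (R=0.8615): product = 0.4506
R_sys = 0.4506

0.4506


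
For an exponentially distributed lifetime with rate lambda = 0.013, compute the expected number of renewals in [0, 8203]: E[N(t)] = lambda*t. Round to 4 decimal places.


lambda = 0.013
t = 8203
E[N(t)] = lambda * t
E[N(t)] = 0.013 * 8203
E[N(t)] = 106.639

106.639


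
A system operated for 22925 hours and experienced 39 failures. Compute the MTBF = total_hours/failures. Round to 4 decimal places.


total_hours = 22925
failures = 39
MTBF = 22925 / 39
MTBF = 587.8205

587.8205


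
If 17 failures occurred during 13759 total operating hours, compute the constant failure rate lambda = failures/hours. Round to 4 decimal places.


failures = 17
total_hours = 13759
lambda = 17 / 13759
lambda = 0.0012

0.0012


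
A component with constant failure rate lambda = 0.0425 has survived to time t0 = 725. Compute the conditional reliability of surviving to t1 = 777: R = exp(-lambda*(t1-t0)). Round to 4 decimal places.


lambda = 0.0425
t0 = 725, t1 = 777
t1 - t0 = 52
lambda * (t1-t0) = 0.0425 * 52 = 2.21
R = exp(-2.21)
R = 0.1097

0.1097


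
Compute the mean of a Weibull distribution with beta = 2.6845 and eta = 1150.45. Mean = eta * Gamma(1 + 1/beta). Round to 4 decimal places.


beta = 2.6845, eta = 1150.45
1/beta = 0.3725
1 + 1/beta = 1.3725
Gamma(1.3725) = 0.8891
Mean = 1150.45 * 0.8891
Mean = 1022.8765

1022.8765


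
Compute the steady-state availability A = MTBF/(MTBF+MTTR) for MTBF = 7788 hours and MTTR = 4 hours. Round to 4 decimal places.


MTBF = 7788
MTTR = 4
MTBF + MTTR = 7792
A = 7788 / 7792
A = 0.9995

0.9995


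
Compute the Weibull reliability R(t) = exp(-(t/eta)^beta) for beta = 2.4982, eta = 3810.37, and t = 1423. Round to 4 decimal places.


beta = 2.4982, eta = 3810.37, t = 1423
t/eta = 1423 / 3810.37 = 0.3735
(t/eta)^beta = 0.3735^2.4982 = 0.0854
R(t) = exp(-0.0854)
R(t) = 0.9182

0.9182


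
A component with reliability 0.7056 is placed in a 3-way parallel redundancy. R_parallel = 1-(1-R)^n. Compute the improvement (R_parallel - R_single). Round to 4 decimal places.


R_single = 0.7056, n = 3
1 - R_single = 0.2944
(1 - R_single)^n = 0.2944^3 = 0.0255
R_parallel = 1 - 0.0255 = 0.9745
Improvement = 0.9745 - 0.7056
Improvement = 0.2689

0.2689


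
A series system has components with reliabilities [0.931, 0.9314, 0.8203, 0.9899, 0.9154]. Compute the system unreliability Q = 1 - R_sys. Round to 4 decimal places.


Components: [0.931, 0.9314, 0.8203, 0.9899, 0.9154]
After component 1: product = 0.931
After component 2: product = 0.8671
After component 3: product = 0.7113
After component 4: product = 0.7041
After component 5: product = 0.6446
R_sys = 0.6446
Q = 1 - 0.6446 = 0.3554

0.3554


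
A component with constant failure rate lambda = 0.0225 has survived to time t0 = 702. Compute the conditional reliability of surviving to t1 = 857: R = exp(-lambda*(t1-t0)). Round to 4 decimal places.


lambda = 0.0225
t0 = 702, t1 = 857
t1 - t0 = 155
lambda * (t1-t0) = 0.0225 * 155 = 3.4875
R = exp(-3.4875)
R = 0.0306

0.0306


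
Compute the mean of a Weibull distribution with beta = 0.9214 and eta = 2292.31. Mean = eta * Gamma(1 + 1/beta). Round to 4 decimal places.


beta = 0.9214, eta = 2292.31
1/beta = 1.0853
1 + 1/beta = 2.0853
Gamma(2.0853) = 1.0391
Mean = 2292.31 * 1.0391
Mean = 2381.9786

2381.9786


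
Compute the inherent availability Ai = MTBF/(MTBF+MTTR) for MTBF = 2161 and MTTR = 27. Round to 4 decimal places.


MTBF = 2161
MTTR = 27
MTBF + MTTR = 2188
Ai = 2161 / 2188
Ai = 0.9877

0.9877


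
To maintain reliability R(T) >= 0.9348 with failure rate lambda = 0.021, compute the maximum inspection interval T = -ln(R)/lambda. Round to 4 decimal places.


R_target = 0.9348
lambda = 0.021
-ln(0.9348) = 0.0674
T = 0.0674 / 0.021
T = 3.2106

3.2106


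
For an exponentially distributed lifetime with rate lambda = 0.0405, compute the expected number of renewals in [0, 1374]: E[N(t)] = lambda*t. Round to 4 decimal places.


lambda = 0.0405
t = 1374
E[N(t)] = lambda * t
E[N(t)] = 0.0405 * 1374
E[N(t)] = 55.647

55.647


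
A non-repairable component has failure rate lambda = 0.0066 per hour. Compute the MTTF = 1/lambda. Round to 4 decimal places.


lambda = 0.0066
MTTF = 1 / 0.0066
MTTF = 151.5152

151.5152


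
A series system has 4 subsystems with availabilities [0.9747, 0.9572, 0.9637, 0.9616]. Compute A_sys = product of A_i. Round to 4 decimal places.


Subsystems: [0.9747, 0.9572, 0.9637, 0.9616]
After subsystem 1 (A=0.9747): product = 0.9747
After subsystem 2 (A=0.9572): product = 0.933
After subsystem 3 (A=0.9637): product = 0.8991
After subsystem 4 (A=0.9616): product = 0.8646
A_sys = 0.8646

0.8646


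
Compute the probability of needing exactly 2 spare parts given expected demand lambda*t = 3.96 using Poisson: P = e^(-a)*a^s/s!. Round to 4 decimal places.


a = 3.96, s = 2
e^(-a) = e^(-3.96) = 0.0191
a^s = 3.96^2 = 15.6816
s! = 2
P = 0.0191 * 15.6816 / 2
P = 0.1495

0.1495


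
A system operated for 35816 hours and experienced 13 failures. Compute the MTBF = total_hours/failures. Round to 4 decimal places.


total_hours = 35816
failures = 13
MTBF = 35816 / 13
MTBF = 2755.0769

2755.0769


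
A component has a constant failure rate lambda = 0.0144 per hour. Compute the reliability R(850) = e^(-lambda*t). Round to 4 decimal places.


lambda = 0.0144
t = 850
lambda * t = 12.24
R(t) = e^(-12.24)
R(t) = 0.0

0.0


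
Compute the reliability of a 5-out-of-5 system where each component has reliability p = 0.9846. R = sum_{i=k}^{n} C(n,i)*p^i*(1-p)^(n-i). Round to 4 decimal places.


k = 5, n = 5, p = 0.9846
i=5: C(5,5)=1 * 0.9846^5 * 0.0154^0 = 0.9253
R = sum of terms = 0.9253

0.9253


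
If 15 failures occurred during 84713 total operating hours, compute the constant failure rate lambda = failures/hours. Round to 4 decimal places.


failures = 15
total_hours = 84713
lambda = 15 / 84713
lambda = 0.0002

0.0002


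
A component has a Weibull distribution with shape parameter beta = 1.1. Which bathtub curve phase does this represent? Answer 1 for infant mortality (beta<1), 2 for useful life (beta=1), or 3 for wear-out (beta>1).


beta = 1.1
Compare beta to 1:
beta < 1 => infant mortality (phase 1)
beta = 1 => useful life (phase 2)
beta > 1 => wear-out (phase 3)
Since beta = 1.1, this is wear-out (increasing failure rate)
Phase = 3

3


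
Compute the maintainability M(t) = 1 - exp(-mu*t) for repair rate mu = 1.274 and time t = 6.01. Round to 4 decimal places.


mu = 1.274, t = 6.01
mu * t = 1.274 * 6.01 = 7.6567
exp(-7.6567) = 0.0005
M(t) = 1 - 0.0005
M(t) = 0.9995

0.9995


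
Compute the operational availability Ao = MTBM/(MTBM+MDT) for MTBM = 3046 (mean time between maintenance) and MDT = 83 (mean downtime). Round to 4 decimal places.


MTBM = 3046
MDT = 83
MTBM + MDT = 3129
Ao = 3046 / 3129
Ao = 0.9735

0.9735


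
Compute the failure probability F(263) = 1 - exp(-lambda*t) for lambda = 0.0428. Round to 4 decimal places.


lambda = 0.0428, t = 263
lambda * t = 11.2564
exp(-11.2564) = 0.0
F(t) = 1 - 0.0
F(t) = 1.0

1.0


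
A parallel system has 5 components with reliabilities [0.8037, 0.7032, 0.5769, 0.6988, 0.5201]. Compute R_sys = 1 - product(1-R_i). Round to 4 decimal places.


Components: [0.8037, 0.7032, 0.5769, 0.6988, 0.5201]
(1 - 0.8037) = 0.1963, running product = 0.1963
(1 - 0.7032) = 0.2968, running product = 0.0583
(1 - 0.5769) = 0.4231, running product = 0.0247
(1 - 0.6988) = 0.3012, running product = 0.0074
(1 - 0.5201) = 0.4799, running product = 0.0036
Product of (1-R_i) = 0.0036
R_sys = 1 - 0.0036 = 0.9964

0.9964


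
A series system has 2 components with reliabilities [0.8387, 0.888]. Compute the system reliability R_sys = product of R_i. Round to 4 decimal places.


Components: [0.8387, 0.888]
After component 1 (R=0.8387): product = 0.8387
After component 2 (R=0.888): product = 0.7448
R_sys = 0.7448

0.7448


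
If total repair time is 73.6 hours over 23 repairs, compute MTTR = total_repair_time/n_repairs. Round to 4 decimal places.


total_repair_time = 73.6
n_repairs = 23
MTTR = 73.6 / 23
MTTR = 3.2

3.2


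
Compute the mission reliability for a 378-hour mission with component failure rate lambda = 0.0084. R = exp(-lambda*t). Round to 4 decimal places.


lambda = 0.0084
mission_time = 378
lambda * t = 0.0084 * 378 = 3.1752
R = exp(-3.1752)
R = 0.0418

0.0418


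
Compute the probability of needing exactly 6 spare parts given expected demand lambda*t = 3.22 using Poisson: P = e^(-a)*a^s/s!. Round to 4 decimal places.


a = 3.22, s = 6
e^(-a) = e^(-3.22) = 0.04
a^s = 3.22^6 = 1114.6416
s! = 720
P = 0.04 * 1114.6416 / 720
P = 0.0619

0.0619


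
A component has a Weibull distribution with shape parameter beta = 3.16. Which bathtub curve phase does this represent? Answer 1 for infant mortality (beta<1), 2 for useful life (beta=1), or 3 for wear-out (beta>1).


beta = 3.16
Compare beta to 1:
beta < 1 => infant mortality (phase 1)
beta = 1 => useful life (phase 2)
beta > 1 => wear-out (phase 3)
Since beta = 3.16, this is wear-out (increasing failure rate)
Phase = 3

3


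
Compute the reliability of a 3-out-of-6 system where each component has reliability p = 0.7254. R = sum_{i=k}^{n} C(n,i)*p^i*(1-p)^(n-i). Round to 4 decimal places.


k = 3, n = 6, p = 0.7254
i=3: C(6,3)=20 * 0.7254^3 * 0.2746^3 = 0.1581
i=4: C(6,4)=15 * 0.7254^4 * 0.2746^2 = 0.3132
i=5: C(6,5)=6 * 0.7254^5 * 0.2746^1 = 0.3309
i=6: C(6,6)=1 * 0.7254^6 * 0.2746^0 = 0.1457
R = sum of terms = 0.9479

0.9479


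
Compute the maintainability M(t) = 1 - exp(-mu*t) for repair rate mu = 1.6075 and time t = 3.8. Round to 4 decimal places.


mu = 1.6075, t = 3.8
mu * t = 1.6075 * 3.8 = 6.1085
exp(-6.1085) = 0.0022
M(t) = 1 - 0.0022
M(t) = 0.9978

0.9978


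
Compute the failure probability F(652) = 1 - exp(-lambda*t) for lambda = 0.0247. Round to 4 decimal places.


lambda = 0.0247, t = 652
lambda * t = 16.1044
exp(-16.1044) = 0.0
F(t) = 1 - 0.0
F(t) = 1.0

1.0


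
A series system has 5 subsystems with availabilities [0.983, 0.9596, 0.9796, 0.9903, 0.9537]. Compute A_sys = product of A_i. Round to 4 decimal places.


Subsystems: [0.983, 0.9596, 0.9796, 0.9903, 0.9537]
After subsystem 1 (A=0.983): product = 0.983
After subsystem 2 (A=0.9596): product = 0.9433
After subsystem 3 (A=0.9796): product = 0.924
After subsystem 4 (A=0.9903): product = 0.9151
After subsystem 5 (A=0.9537): product = 0.8727
A_sys = 0.8727

0.8727
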